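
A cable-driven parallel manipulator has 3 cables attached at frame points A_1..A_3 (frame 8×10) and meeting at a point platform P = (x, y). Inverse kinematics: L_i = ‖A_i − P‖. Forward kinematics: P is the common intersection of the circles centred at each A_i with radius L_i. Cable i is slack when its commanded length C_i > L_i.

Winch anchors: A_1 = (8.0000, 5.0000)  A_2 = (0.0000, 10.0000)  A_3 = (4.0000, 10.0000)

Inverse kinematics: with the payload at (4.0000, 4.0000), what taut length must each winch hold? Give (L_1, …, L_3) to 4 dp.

L_1 = √((8.0000−4.0000)² + (5.0000−4.0000)²) = 4.1231
L_2 = √((0.0000−4.0000)² + (10.0000−4.0000)²) = 7.2111
L_3 = √((4.0000−4.0000)² + (10.0000−4.0000)²) = 6.0000

(4.1231, 7.2111, 6.0000)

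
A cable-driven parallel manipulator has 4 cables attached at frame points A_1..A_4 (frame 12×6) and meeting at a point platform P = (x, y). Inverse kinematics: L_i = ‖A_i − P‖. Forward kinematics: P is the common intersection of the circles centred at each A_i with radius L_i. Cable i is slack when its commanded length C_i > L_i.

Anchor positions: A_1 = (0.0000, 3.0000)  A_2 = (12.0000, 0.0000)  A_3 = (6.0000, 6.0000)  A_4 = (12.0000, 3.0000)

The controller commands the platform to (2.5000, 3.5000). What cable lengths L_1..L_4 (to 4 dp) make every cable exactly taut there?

(2.5495, 10.1242, 4.3012, 9.5131)

L_1 = √((0.0000−2.5000)² + (3.0000−3.5000)²) = 2.5495
L_2 = √((12.0000−2.5000)² + (0.0000−3.5000)²) = 10.1242
L_3 = √((6.0000−2.5000)² + (6.0000−3.5000)²) = 4.3012
L_4 = √((12.0000−2.5000)² + (3.0000−3.5000)²) = 9.5131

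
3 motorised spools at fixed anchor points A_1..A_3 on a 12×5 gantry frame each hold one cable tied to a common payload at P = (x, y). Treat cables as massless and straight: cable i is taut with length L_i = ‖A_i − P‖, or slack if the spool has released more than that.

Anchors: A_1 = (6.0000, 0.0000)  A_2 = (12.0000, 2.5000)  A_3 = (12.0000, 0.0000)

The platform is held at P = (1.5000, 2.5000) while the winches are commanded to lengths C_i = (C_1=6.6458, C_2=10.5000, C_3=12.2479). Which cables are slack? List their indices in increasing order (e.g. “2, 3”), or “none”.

1, 3

cable 1: √((4.5000)²+(-2.5000)²)=5.1478, C_1=6.6458: slack
cable 2: √((10.5000)²+(0.0000)²)=10.5000, C_2=10.5000: taut
cable 3: √((10.5000)²+(-2.5000)²)=10.7935, C_3=12.2479: slack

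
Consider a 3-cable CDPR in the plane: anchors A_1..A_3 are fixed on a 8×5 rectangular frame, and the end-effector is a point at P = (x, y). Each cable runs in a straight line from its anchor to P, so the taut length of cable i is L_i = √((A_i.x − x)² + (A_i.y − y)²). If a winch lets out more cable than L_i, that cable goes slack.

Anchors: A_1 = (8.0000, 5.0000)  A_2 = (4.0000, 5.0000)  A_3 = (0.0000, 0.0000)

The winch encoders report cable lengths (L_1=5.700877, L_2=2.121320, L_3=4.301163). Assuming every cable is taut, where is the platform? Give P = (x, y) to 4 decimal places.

circle eqns → linear via eq_j − eq_1; set k_j = A_j·A_j − L_j²
k_1 = 64.0000+25.0000−32.5000 = 56.5000
8.0000·x + 0.0000·y = k_1−k_2 = 20.0000
16.0000·x + 10.0000·y = k_1−k_3 = 75.0000
solve first two rows → x=2.5000, y=3.5000

(2.5000, 3.5000)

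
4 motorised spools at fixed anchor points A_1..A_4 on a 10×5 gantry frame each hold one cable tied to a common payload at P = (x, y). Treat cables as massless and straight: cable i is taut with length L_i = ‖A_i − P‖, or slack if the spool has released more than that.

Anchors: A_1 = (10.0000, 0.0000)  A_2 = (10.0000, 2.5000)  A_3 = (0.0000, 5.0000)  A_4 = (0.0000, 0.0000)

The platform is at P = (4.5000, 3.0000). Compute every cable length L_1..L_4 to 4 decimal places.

L_1: Δ = A_1−P = (5.5000, -3.0000) → ‖Δ‖ = √39.2500 = 6.2650
L_2: Δ = A_2−P = (5.5000, -0.5000) → ‖Δ‖ = √30.5000 = 5.5227
L_3: Δ = A_3−P = (-4.5000, 2.0000) → ‖Δ‖ = √24.2500 = 4.9244
L_4: Δ = A_4−P = (-4.5000, -3.0000) → ‖Δ‖ = √29.2500 = 5.4083

(6.2650, 5.5227, 4.9244, 5.4083)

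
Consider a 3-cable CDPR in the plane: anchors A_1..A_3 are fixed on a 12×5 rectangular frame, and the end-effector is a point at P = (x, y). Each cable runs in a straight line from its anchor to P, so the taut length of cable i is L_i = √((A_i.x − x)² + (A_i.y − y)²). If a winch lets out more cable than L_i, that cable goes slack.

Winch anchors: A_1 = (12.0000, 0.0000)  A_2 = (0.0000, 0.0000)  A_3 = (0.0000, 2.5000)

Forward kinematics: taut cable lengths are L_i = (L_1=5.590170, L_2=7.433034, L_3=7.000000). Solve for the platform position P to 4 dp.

circle eqns → linear via eq_j − eq_1; set k_j = A_j·A_j − L_j²
k_1 = 144.0000+0.0000−31.2500 = 112.7500
24.0000·x + 0.0000·y = k_1−k_2 = 168.0000
24.0000·x − 5.0000·y = k_1−k_3 = 155.5000
solve first two rows → x=7.0000, y=2.5000

(7.0000, 2.5000)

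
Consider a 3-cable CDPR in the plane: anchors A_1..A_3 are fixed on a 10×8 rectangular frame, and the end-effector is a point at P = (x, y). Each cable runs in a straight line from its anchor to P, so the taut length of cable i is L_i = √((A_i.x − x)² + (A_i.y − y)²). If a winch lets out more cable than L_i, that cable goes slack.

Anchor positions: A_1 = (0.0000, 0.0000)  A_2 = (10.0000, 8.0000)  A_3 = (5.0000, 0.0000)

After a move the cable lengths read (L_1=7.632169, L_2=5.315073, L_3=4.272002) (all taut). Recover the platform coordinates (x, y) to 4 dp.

(6.5000, 4.0000)

circle eqns → linear via eq_j − eq_1; set c_j = A_j·A_j − L_j²
c_1 = 0.0000+0.0000−58.2500 = -58.2500
-20.0000·x − 16.0000·y = c_1−c_2 = -194.0000
-10.0000·x + 0.0000·y = c_1−c_3 = -65.0000
solve first two rows → x=6.5000, y=4.0000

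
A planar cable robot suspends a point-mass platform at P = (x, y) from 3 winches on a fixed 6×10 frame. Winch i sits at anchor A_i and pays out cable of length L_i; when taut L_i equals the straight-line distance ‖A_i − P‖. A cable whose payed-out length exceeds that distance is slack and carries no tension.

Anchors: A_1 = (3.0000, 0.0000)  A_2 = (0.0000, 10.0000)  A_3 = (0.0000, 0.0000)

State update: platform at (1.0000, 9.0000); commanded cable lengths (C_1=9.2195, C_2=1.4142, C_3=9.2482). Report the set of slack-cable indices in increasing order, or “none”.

3

i=1: geometric 9.2195 vs commanded 9.2195 ⇒ taut
i=2: geometric 1.4142 vs commanded 1.4142 ⇒ taut
i=3: geometric 9.0554 vs commanded 9.2482 ⇒ slack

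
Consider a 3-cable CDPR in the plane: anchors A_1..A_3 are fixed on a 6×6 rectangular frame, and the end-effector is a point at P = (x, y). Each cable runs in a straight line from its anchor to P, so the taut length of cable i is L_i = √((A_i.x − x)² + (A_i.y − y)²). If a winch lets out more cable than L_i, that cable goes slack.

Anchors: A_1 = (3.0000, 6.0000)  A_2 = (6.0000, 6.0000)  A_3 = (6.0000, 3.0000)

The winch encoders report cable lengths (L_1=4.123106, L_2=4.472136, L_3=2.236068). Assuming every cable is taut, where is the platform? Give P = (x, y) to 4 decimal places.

(4.0000, 2.0000)

expand ‖A_i−P‖²=L_i² and subtract eq 1 (q_i ≔ ‖A_i‖²−L_i²)
q_1 = 9.0000+36.0000−17.0000 = 28.0000
eq1−eq2 → [-6.0000  0.0000]·P = -24.0000
eq1−eq3 → [-6.0000  6.0000]·P = -12.0000
2×2 solve → P = (4.0000, 2.0000)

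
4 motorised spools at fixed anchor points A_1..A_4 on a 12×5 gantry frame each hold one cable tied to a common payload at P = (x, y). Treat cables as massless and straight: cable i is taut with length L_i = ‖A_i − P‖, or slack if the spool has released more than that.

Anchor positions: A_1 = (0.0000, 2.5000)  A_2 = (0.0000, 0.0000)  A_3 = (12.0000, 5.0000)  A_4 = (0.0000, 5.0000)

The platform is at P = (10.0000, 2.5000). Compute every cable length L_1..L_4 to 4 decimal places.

(10.0000, 10.3078, 3.2016, 10.3078)

cable 1: Δx=-10.0000, Δy=0.0000; L_1 = √(Δx²+Δy²) = 10.0000
cable 2: Δx=-10.0000, Δy=-2.5000; L_2 = √(Δx²+Δy²) = 10.3078
cable 3: Δx=2.0000, Δy=2.5000; L_3 = √(Δx²+Δy²) = 3.2016
cable 4: Δx=-10.0000, Δy=2.5000; L_4 = √(Δx²+Δy²) = 10.3078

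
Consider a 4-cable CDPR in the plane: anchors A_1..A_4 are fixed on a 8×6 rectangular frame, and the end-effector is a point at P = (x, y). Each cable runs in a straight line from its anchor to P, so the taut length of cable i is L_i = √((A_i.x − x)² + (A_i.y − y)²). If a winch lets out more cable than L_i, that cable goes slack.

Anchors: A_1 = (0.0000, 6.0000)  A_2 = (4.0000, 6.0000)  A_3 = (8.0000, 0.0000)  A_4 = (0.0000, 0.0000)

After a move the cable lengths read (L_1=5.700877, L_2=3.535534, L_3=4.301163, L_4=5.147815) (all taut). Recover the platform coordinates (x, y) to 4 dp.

(4.5000, 2.5000)

each cable: (A_i−P)·(A_i−P) = L_i²; let k_i = ‖A_i‖²−L_i²
k_1 = 0.0000+36.0000−32.5000 = 3.5000
row 1: -8.0000x + 0.0000y = -36.0000  (k_2=39.5000)
row 2: -16.0000x + 12.0000y = -42.0000  (k_3=45.5000)
row 3: 0.0000x + 12.0000y = 30.0000  (k_4=-26.5000)
Cramer on rows 1–2 → x = 4.5000, y = 2.5000
check cable 4: ‖A_4−P‖² = 26.5000 ≈ L_4² = 26.5000 ✓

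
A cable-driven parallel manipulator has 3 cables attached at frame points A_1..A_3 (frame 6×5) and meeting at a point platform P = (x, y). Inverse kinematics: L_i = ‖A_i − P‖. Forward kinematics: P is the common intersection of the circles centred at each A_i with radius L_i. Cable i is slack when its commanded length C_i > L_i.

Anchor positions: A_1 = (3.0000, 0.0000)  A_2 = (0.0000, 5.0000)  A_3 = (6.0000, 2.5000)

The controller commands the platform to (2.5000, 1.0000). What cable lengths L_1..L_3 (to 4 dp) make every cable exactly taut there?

(1.1180, 4.7170, 3.8079)

cable 1: Δx=0.5000, Δy=-1.0000; L_1 = √(Δx²+Δy²) = 1.1180
cable 2: Δx=-2.5000, Δy=4.0000; L_2 = √(Δx²+Δy²) = 4.7170
cable 3: Δx=3.5000, Δy=1.5000; L_3 = √(Δx²+Δy²) = 3.8079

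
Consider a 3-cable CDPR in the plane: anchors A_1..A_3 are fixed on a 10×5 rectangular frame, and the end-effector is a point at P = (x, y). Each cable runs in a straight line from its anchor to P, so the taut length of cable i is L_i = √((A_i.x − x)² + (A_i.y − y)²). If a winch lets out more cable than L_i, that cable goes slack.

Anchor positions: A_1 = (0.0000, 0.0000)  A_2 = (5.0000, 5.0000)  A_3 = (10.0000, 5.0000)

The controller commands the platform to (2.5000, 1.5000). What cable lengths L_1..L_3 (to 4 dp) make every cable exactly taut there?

(2.9155, 4.3012, 8.2765)

cable 1: Δx=-2.5000, Δy=-1.5000; L_1 = √(Δx²+Δy²) = 2.9155
cable 2: Δx=2.5000, Δy=3.5000; L_2 = √(Δx²+Δy²) = 4.3012
cable 3: Δx=7.5000, Δy=3.5000; L_3 = √(Δx²+Δy²) = 8.2765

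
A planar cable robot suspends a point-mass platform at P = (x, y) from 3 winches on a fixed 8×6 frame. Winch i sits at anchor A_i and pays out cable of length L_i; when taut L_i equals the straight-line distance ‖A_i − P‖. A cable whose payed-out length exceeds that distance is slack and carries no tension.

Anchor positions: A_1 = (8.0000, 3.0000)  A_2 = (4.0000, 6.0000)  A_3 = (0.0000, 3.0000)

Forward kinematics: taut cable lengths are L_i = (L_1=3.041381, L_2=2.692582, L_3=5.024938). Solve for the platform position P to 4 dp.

expand ‖A_i−P‖²=L_i² and subtract eq 1 (c_i ≔ ‖A_i‖²−L_i²)
c_1 = 64.0000+9.0000−9.2500 = 63.7500
eq1−eq2 → [8.0000  -6.0000]·P = 19.0000
eq1−eq3 → [16.0000  0.0000]·P = 80.0000
2×2 solve → P = (5.0000, 3.5000)

(5.0000, 3.5000)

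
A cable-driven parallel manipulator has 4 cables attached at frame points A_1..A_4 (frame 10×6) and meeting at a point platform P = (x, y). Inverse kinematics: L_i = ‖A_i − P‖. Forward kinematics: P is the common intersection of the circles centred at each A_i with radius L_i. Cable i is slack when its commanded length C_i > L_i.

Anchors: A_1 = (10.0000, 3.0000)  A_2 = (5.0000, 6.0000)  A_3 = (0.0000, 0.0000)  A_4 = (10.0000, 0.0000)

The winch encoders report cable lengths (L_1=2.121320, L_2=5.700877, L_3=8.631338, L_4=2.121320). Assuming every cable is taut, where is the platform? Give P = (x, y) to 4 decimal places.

circle eqns → linear via eq_j − eq_1; set q_j = A_j·A_j − L_j²
q_1 = 100.0000+9.0000−4.5000 = 104.5000
10.0000·x − 6.0000·y = q_1−q_2 = 76.0000
20.0000·x + 6.0000·y = q_1−q_3 = 179.0000
0.0000·x + 6.0000·y = q_1−q_4 = 9.0000
solve first two rows → x=8.5000, y=1.5000
check cable 4: ‖A_4−P‖² = 4.5000 ≈ L_4² = 4.5000 ✓

(8.5000, 1.5000)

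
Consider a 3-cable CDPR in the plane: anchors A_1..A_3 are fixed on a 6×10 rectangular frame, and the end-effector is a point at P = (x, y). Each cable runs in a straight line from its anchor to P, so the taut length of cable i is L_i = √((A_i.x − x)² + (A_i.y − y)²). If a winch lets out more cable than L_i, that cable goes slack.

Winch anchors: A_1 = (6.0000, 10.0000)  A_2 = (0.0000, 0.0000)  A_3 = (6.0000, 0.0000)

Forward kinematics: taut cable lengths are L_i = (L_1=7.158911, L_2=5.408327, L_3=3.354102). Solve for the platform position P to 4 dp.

(4.5000, 3.0000)

each cable: (A_i−P)·(A_i−P) = L_i²; let c_i = ‖A_i‖²−L_i²
c_1 = 36.0000+100.0000−51.2500 = 84.7500
row 1: 12.0000x + 20.0000y = 114.0000  (c_2=-29.2500)
row 2: 0.0000x + 20.0000y = 60.0000  (c_3=24.7500)
Cramer on rows 1–2 → x = 4.5000, y = 3.0000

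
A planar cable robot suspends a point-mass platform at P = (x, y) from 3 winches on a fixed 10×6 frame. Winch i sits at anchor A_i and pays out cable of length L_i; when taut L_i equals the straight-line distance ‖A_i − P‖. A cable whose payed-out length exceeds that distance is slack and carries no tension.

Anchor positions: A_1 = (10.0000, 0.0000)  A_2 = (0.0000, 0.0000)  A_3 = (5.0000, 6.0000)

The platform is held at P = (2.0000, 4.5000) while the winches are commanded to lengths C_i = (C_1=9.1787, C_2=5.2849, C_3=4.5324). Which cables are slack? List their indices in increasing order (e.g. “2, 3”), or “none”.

cable 1: √((8.0000)²+(-4.5000)²)=9.1788, C_1=9.1787: taut
cable 2: √((-2.0000)²+(-4.5000)²)=4.9244, C_2=5.2849: slack
cable 3: √((3.0000)²+(1.5000)²)=3.3541, C_3=4.5324: slack

2, 3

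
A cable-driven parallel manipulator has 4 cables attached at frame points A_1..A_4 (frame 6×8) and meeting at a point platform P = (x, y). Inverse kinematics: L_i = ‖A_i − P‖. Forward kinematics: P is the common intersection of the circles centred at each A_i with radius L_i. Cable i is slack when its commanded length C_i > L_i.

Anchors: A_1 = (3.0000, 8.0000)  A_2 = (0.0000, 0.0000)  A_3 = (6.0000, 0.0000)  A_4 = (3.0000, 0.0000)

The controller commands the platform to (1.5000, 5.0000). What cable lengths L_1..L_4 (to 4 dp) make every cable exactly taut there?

L_1: Δ = A_1−P = (1.5000, 3.0000) → ‖Δ‖ = √11.2500 = 3.3541
L_2: Δ = A_2−P = (-1.5000, -5.0000) → ‖Δ‖ = √27.2500 = 5.2202
L_3: Δ = A_3−P = (4.5000, -5.0000) → ‖Δ‖ = √45.2500 = 6.7268
L_4: Δ = A_4−P = (1.5000, -5.0000) → ‖Δ‖ = √27.2500 = 5.2202

(3.3541, 5.2202, 6.7268, 5.2202)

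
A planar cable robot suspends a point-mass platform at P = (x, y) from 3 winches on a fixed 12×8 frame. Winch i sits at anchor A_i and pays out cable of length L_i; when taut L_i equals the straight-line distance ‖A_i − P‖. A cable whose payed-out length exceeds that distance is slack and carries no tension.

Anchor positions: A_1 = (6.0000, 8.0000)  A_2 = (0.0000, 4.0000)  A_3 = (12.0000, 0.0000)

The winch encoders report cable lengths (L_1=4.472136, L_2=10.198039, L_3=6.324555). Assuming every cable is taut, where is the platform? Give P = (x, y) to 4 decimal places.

expand ‖A_i−P‖²=L_i² and subtract eq 1 (k_i ≔ ‖A_i‖²−L_i²)
k_1 = 36.0000+64.0000−20.0000 = 80.0000
eq1−eq2 → [12.0000  8.0000]·P = 168.0000
eq1−eq3 → [-12.0000  16.0000]·P = -24.0000
2×2 solve → P = (10.0000, 6.0000)

(10.0000, 6.0000)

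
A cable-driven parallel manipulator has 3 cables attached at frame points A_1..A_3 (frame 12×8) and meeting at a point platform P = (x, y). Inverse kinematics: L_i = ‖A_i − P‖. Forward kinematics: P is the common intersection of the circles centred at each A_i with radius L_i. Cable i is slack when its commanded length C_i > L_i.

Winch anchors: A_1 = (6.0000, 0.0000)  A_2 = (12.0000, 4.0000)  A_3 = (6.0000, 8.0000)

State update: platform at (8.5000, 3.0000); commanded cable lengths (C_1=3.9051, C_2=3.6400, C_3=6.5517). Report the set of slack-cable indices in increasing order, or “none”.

cable 1: L_1 = ‖A_1−P‖ = 3.9051;  C_1 = 3.9051 → taut
cable 2: L_2 = ‖A_2−P‖ = 3.6401;  C_2 = 3.6400 → taut
cable 3: L_3 = ‖A_3−P‖ = 5.5902;  C_3 = 6.5517 → slack

3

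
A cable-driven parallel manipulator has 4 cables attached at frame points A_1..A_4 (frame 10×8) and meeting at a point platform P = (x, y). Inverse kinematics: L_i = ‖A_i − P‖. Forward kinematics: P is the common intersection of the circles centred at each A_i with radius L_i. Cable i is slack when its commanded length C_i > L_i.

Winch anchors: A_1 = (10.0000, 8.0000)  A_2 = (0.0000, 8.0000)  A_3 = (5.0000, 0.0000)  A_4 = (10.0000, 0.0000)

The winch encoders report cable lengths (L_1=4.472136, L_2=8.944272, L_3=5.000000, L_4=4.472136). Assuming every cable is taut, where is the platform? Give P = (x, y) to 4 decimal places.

(8.0000, 4.0000)

expand ‖A_i−P‖²=L_i² and subtract eq 1 (c_i ≔ ‖A_i‖²−L_i²)
c_1 = 100.0000+64.0000−20.0000 = 144.0000
eq1−eq2 → [20.0000  0.0000]·P = 160.0000
eq1−eq3 → [10.0000  16.0000]·P = 144.0000
eq1−eq4 → [0.0000  16.0000]·P = 64.0000
2×2 solve → P = (8.0000, 4.0000)
check cable 4: ‖A_4−P‖² = 20.0000 ≈ L_4² = 20.0000 ✓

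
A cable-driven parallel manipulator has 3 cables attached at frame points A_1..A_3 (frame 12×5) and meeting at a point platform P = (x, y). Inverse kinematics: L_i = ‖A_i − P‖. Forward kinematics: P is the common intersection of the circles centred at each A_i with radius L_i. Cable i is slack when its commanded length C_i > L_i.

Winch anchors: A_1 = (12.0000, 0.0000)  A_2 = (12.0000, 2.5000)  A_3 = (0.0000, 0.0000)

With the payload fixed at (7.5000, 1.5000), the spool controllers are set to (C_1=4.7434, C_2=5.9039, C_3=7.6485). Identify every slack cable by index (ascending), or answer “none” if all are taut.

i=1: geometric 4.7434 vs commanded 4.7434 ⇒ taut
i=2: geometric 4.6098 vs commanded 5.9039 ⇒ slack
i=3: geometric 7.6485 vs commanded 7.6485 ⇒ taut

2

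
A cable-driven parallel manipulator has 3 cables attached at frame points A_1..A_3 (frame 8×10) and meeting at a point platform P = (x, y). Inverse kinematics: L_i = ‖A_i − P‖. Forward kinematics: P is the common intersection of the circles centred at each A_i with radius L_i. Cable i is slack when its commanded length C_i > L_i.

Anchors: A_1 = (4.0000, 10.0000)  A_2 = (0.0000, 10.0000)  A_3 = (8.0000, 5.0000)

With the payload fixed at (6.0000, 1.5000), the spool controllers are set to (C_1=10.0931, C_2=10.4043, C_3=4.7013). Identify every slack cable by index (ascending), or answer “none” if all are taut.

1, 3

cable 1: √((-2.0000)²+(8.5000)²)=8.7321, C_1=10.0931: slack
cable 2: √((-6.0000)²+(8.5000)²)=10.4043, C_2=10.4043: taut
cable 3: √((2.0000)²+(3.5000)²)=4.0311, C_3=4.7013: slack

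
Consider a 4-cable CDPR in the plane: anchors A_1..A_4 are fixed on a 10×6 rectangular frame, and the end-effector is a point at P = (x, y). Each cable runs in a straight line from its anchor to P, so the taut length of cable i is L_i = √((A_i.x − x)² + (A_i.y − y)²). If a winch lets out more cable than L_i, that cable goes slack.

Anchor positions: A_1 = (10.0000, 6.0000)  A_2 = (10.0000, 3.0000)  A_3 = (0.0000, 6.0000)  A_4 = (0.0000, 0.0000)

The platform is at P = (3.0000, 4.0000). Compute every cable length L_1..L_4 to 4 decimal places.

(7.2801, 7.0711, 3.6056, 5.0000)

cable 1: Δx=7.0000, Δy=2.0000; L_1 = √(Δx²+Δy²) = 7.2801
cable 2: Δx=7.0000, Δy=-1.0000; L_2 = √(Δx²+Δy²) = 7.0711
cable 3: Δx=-3.0000, Δy=2.0000; L_3 = √(Δx²+Δy²) = 3.6056
cable 4: Δx=-3.0000, Δy=-4.0000; L_4 = √(Δx²+Δy²) = 5.0000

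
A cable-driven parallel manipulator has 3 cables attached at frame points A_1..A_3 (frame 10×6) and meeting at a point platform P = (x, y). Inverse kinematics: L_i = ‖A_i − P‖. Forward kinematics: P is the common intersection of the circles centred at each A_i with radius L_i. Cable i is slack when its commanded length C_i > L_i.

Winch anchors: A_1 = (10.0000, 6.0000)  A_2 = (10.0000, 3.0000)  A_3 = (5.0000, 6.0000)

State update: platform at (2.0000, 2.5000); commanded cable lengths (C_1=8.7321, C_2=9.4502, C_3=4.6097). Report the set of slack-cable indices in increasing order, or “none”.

cable 1: L_1 = ‖A_1−P‖ = 8.7321;  C_1 = 8.7321 → taut
cable 2: L_2 = ‖A_2−P‖ = 8.0156;  C_2 = 9.4502 → slack
cable 3: L_3 = ‖A_3−P‖ = 4.6098;  C_3 = 4.6097 → taut

2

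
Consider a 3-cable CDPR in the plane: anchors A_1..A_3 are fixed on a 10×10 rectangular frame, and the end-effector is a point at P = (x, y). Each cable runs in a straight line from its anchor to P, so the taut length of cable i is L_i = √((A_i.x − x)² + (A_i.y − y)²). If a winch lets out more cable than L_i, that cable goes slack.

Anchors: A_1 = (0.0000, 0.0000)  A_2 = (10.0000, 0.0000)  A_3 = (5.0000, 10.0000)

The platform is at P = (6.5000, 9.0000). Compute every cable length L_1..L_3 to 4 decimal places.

(11.1018, 9.6566, 1.8028)

cable 1: Δx=-6.5000, Δy=-9.0000; L_1 = √(Δx²+Δy²) = 11.1018
cable 2: Δx=3.5000, Δy=-9.0000; L_2 = √(Δx²+Δy²) = 9.6566
cable 3: Δx=-1.5000, Δy=1.0000; L_3 = √(Δx²+Δy²) = 1.8028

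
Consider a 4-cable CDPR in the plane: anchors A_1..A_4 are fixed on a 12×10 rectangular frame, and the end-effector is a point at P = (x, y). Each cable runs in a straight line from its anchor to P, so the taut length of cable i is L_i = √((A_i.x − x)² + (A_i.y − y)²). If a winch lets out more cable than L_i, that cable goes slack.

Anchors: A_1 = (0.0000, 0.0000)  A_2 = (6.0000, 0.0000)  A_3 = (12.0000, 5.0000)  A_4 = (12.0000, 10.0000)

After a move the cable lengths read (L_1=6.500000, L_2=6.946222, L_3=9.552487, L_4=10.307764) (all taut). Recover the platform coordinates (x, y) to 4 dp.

circle eqns → linear via eq_j − eq_1; set k_j = A_j·A_j − L_j²
k_1 = 0.0000+0.0000−42.2500 = -42.2500
-12.0000·x + 0.0000·y = k_1−k_2 = -30.0000
-24.0000·x − 10.0000·y = k_1−k_3 = -120.0000
-24.0000·x − 20.0000·y = k_1−k_4 = -180.0000
solve first two rows → x=2.5000, y=6.0000
check cable 4: ‖A_4−P‖² = 106.2500 ≈ L_4² = 106.2500 ✓

(2.5000, 6.0000)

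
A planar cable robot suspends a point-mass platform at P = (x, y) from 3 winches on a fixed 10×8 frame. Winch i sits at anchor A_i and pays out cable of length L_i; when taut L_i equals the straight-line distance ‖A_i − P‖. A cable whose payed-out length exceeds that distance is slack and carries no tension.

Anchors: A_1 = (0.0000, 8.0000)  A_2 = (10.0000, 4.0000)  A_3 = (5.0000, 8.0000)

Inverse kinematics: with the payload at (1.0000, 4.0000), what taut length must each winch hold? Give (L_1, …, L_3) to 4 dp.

(4.1231, 9.0000, 5.6569)

L_1 = √((0.0000−1.0000)² + (8.0000−4.0000)²) = 4.1231
L_2 = √((10.0000−1.0000)² + (4.0000−4.0000)²) = 9.0000
L_3 = √((5.0000−1.0000)² + (8.0000−4.0000)²) = 5.6569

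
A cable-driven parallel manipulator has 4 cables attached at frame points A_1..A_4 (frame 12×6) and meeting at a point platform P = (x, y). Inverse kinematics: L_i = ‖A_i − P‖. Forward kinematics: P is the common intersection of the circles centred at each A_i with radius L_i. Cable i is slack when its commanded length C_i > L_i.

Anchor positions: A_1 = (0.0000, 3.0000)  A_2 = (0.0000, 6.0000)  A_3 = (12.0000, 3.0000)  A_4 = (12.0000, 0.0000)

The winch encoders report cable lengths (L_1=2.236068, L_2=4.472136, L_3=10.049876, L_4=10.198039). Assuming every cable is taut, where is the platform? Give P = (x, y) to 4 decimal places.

(2.0000, 2.0000)

expand ‖A_i−P‖²=L_i² and subtract eq 1 (q_i ≔ ‖A_i‖²−L_i²)
q_1 = 0.0000+9.0000−5.0000 = 4.0000
eq1−eq2 → [0.0000  -6.0000]·P = -12.0000
eq1−eq3 → [-24.0000  0.0000]·P = -48.0000
eq1−eq4 → [-24.0000  6.0000]·P = -36.0000
2×2 solve → P = (2.0000, 2.0000)
check cable 4: ‖A_4−P‖² = 104.0000 ≈ L_4² = 104.0000 ✓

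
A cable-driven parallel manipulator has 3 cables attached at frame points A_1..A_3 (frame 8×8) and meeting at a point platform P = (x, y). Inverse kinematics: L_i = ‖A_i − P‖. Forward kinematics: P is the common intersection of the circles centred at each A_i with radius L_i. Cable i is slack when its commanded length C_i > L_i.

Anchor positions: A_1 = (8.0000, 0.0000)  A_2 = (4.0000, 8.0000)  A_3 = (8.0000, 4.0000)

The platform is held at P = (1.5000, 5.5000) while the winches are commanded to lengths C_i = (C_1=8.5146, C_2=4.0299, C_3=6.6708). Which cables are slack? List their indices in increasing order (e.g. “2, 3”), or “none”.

cable 1: √((6.5000)²+(-5.5000)²)=8.5147, C_1=8.5146: taut
cable 2: √((2.5000)²+(2.5000)²)=3.5355, C_2=4.0299: slack
cable 3: √((6.5000)²+(-1.5000)²)=6.6708, C_3=6.6708: taut

2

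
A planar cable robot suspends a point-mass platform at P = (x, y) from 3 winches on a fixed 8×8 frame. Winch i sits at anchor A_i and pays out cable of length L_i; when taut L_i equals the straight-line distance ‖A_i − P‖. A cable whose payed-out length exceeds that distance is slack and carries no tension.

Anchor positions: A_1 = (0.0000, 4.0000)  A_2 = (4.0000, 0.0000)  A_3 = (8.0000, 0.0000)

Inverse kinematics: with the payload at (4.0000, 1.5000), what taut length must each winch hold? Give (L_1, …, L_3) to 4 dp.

(4.7170, 1.5000, 4.2720)

L_1: Δ = A_1−P = (-4.0000, 2.5000) → ‖Δ‖ = √22.2500 = 4.7170
L_2: Δ = A_2−P = (0.0000, -1.5000) → ‖Δ‖ = √2.2500 = 1.5000
L_3: Δ = A_3−P = (4.0000, -1.5000) → ‖Δ‖ = √18.2500 = 4.2720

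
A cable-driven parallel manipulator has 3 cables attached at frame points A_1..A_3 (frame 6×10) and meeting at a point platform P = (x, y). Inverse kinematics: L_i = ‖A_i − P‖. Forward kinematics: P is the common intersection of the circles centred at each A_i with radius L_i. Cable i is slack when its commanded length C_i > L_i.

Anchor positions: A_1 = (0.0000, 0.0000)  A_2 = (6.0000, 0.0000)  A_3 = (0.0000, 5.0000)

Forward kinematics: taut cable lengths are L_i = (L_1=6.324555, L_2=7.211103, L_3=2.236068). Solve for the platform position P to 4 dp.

(2.0000, 6.0000)

expand ‖A_i−P‖²=L_i² and subtract eq 1 (c_i ≔ ‖A_i‖²−L_i²)
c_1 = 0.0000+0.0000−40.0000 = -40.0000
eq1−eq2 → [-12.0000  0.0000]·P = -24.0000
eq1−eq3 → [0.0000  -10.0000]·P = -60.0000
2×2 solve → P = (2.0000, 6.0000)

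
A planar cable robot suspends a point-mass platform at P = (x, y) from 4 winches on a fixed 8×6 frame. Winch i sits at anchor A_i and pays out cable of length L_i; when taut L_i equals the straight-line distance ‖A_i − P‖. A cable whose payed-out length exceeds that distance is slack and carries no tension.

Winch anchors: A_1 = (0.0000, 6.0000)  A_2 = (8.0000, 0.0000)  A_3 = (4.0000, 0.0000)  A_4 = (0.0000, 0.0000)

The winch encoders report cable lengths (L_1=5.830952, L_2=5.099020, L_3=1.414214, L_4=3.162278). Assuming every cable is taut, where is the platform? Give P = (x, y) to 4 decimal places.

each cable: (A_i−P)·(A_i−P) = L_i²; let c_i = ‖A_i‖²−L_i²
c_1 = 0.0000+36.0000−34.0000 = 2.0000
row 1: -16.0000x + 12.0000y = -36.0000  (c_2=38.0000)
row 2: -8.0000x + 12.0000y = -12.0000  (c_3=14.0000)
row 3: 0.0000x + 12.0000y = 12.0000  (c_4=-10.0000)
Cramer on rows 1–2 → x = 3.0000, y = 1.0000
check cable 4: ‖A_4−P‖² = 10.0000 ≈ L_4² = 10.0000 ✓

(3.0000, 1.0000)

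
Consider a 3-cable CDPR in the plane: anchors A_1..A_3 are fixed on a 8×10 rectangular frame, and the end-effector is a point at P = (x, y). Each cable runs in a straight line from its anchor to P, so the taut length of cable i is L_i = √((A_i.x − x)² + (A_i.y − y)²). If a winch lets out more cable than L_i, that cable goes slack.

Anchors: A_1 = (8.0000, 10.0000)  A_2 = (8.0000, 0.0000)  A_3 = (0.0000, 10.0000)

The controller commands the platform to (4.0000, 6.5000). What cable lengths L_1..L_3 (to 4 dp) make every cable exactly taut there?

L_1: Δ = A_1−P = (4.0000, 3.5000) → ‖Δ‖ = √28.2500 = 5.3151
L_2: Δ = A_2−P = (4.0000, -6.5000) → ‖Δ‖ = √58.2500 = 7.6322
L_3: Δ = A_3−P = (-4.0000, 3.5000) → ‖Δ‖ = √28.2500 = 5.3151

(5.3151, 7.6322, 5.3151)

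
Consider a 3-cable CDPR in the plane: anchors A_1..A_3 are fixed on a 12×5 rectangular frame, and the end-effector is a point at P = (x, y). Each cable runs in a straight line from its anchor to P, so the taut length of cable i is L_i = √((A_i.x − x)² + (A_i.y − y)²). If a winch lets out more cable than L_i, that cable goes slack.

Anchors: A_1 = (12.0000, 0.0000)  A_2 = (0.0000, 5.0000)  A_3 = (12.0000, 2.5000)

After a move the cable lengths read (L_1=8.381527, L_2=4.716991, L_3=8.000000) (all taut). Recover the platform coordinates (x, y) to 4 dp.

circle eqns → linear via eq_j − eq_1; set q_j = A_j·A_j − L_j²
q_1 = 144.0000+0.0000−70.2500 = 73.7500
24.0000·x − 10.0000·y = q_1−q_2 = 71.0000
0.0000·x − 5.0000·y = q_1−q_3 = -12.5000
solve first two rows → x=4.0000, y=2.5000

(4.0000, 2.5000)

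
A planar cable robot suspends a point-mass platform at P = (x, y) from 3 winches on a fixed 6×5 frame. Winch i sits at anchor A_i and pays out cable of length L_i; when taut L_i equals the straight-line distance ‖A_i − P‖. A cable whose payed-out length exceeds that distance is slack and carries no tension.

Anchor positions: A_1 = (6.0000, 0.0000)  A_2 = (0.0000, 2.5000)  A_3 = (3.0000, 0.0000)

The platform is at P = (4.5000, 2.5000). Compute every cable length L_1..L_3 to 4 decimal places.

(2.9155, 4.5000, 2.9155)

cable 1: Δx=1.5000, Δy=-2.5000; L_1 = √(Δx²+Δy²) = 2.9155
cable 2: Δx=-4.5000, Δy=0.0000; L_2 = √(Δx²+Δy²) = 4.5000
cable 3: Δx=-1.5000, Δy=-2.5000; L_3 = √(Δx²+Δy²) = 2.9155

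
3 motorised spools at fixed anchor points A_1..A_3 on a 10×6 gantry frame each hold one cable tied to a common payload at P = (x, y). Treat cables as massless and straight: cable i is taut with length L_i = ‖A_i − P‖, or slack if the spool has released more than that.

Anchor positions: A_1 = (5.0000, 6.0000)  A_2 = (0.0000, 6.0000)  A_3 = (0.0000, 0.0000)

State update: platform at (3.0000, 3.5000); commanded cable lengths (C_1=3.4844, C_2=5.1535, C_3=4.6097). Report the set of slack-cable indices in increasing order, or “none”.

cable 1: L_1 = ‖A_1−P‖ = 3.2016;  C_1 = 3.4844 → slack
cable 2: L_2 = ‖A_2−P‖ = 3.9051;  C_2 = 5.1535 → slack
cable 3: L_3 = ‖A_3−P‖ = 4.6098;  C_3 = 4.6097 → taut

1, 2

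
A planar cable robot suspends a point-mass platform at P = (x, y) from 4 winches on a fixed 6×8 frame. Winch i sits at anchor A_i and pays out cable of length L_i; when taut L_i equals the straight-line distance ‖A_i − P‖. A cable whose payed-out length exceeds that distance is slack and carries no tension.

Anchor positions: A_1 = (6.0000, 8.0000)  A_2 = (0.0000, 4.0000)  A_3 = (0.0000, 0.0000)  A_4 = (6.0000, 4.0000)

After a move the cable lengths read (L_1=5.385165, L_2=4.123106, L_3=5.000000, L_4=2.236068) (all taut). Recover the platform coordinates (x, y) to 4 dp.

(4.0000, 3.0000)

circle eqns → linear via eq_j − eq_1; set q_j = A_j·A_j − L_j²
q_1 = 36.0000+64.0000−29.0000 = 71.0000
12.0000·x + 8.0000·y = q_1−q_2 = 72.0000
12.0000·x + 16.0000·y = q_1−q_3 = 96.0000
0.0000·x + 8.0000·y = q_1−q_4 = 24.0000
solve first two rows → x=4.0000, y=3.0000
check cable 4: ‖A_4−P‖² = 5.0000 ≈ L_4² = 5.0000 ✓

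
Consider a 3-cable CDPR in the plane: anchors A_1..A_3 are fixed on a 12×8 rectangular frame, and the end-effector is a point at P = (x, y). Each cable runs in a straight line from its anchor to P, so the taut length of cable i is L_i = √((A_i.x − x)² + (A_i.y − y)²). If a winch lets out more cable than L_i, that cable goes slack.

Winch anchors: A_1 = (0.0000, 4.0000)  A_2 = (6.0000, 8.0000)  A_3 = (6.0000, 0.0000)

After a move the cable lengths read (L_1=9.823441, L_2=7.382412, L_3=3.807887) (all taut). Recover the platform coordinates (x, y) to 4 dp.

each cable: (A_i−P)·(A_i−P) = L_i²; let q_i = ‖A_i‖²−L_i²
q_1 = 0.0000+16.0000−96.5000 = -80.5000
row 1: -12.0000x − 8.0000y = -126.0000  (q_2=45.5000)
row 2: -12.0000x + 8.0000y = -102.0000  (q_3=21.5000)
Cramer on rows 1–2 → x = 9.5000, y = 1.5000

(9.5000, 1.5000)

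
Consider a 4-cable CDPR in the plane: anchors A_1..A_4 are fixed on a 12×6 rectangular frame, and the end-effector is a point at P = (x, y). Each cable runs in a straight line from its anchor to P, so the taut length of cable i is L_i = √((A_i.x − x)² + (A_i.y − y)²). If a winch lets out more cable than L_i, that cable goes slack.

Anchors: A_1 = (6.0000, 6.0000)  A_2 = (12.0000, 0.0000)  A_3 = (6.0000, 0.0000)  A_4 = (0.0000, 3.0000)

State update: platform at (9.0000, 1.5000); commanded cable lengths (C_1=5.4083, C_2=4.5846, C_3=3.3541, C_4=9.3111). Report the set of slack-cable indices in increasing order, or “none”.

2, 4

i=1: geometric 5.4083 vs commanded 5.4083 ⇒ taut
i=2: geometric 3.3541 vs commanded 4.5846 ⇒ slack
i=3: geometric 3.3541 vs commanded 3.3541 ⇒ taut
i=4: geometric 9.1241 vs commanded 9.3111 ⇒ slack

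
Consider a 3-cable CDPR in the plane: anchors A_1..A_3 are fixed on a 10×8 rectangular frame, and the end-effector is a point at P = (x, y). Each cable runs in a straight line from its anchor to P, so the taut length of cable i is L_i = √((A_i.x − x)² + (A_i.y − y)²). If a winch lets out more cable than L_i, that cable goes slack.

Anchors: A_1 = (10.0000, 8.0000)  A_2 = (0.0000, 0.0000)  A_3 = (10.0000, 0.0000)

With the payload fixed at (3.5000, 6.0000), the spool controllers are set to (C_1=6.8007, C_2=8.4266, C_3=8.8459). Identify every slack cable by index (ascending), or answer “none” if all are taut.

cable 1: √((6.5000)²+(2.0000)²)=6.8007, C_1=6.8007: taut
cable 2: √((-3.5000)²+(-6.0000)²)=6.9462, C_2=8.4266: slack
cable 3: √((6.5000)²+(-6.0000)²)=8.8459, C_3=8.8459: taut

2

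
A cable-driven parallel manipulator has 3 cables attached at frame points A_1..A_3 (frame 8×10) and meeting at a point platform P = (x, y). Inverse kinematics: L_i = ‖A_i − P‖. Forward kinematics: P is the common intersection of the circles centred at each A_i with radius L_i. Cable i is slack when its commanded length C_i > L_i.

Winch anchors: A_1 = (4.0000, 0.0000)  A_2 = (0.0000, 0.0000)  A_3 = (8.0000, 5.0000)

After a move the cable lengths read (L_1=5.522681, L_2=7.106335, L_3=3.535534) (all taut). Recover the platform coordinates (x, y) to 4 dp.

circle eqns → linear via eq_j − eq_1; set q_j = A_j·A_j − L_j²
q_1 = 16.0000+0.0000−30.5000 = -14.5000
8.0000·x + 0.0000·y = q_1−q_2 = 36.0000
-8.0000·x − 10.0000·y = q_1−q_3 = -91.0000
solve first two rows → x=4.5000, y=5.5000

(4.5000, 5.5000)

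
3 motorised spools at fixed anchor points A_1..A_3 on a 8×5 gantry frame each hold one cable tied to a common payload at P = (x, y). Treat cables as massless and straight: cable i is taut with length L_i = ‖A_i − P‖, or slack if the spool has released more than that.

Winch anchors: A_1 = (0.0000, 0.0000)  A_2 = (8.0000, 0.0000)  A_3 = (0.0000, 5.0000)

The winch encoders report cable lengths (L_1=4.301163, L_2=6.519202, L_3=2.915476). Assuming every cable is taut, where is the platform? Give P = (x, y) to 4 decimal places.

circle eqns → linear via eq_j − eq_1; set k_j = A_j·A_j − L_j²
k_1 = 0.0000+0.0000−18.5000 = -18.5000
-16.0000·x + 0.0000·y = k_1−k_2 = -40.0000
0.0000·x − 10.0000·y = k_1−k_3 = -35.0000
solve first two rows → x=2.5000, y=3.5000

(2.5000, 3.5000)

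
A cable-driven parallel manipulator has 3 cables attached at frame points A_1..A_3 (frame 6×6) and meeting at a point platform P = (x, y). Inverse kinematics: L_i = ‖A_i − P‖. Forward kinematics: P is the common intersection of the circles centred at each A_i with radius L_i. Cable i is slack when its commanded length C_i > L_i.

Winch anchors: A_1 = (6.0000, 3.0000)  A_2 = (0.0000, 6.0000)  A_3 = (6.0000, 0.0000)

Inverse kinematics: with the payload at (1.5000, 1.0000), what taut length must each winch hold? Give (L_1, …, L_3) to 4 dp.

(4.9244, 5.2202, 4.6098)

L_1: Δ = A_1−P = (4.5000, 2.0000) → ‖Δ‖ = √24.2500 = 4.9244
L_2: Δ = A_2−P = (-1.5000, 5.0000) → ‖Δ‖ = √27.2500 = 5.2202
L_3: Δ = A_3−P = (4.5000, -1.0000) → ‖Δ‖ = √21.2500 = 4.6098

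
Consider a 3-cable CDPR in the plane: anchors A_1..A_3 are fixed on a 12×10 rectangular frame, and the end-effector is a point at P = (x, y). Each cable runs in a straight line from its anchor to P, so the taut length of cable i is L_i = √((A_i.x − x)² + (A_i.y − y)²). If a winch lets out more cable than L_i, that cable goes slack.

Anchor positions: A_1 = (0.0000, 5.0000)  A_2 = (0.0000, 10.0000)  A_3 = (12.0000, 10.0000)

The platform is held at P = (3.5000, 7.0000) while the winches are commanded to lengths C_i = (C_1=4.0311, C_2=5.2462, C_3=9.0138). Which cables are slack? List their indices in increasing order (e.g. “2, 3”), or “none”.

cable 1: √((-3.5000)²+(-2.0000)²)=4.0311, C_1=4.0311: taut
cable 2: √((-3.5000)²+(3.0000)²)=4.6098, C_2=5.2462: slack
cable 3: √((8.5000)²+(3.0000)²)=9.0139, C_3=9.0138: taut

2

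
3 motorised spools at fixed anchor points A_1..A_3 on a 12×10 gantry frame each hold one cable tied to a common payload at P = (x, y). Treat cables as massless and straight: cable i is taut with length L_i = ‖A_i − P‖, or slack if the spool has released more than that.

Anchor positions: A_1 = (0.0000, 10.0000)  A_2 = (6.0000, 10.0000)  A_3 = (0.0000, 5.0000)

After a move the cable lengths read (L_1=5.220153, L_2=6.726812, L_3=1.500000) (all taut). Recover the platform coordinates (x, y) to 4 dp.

(1.5000, 5.0000)

each cable: (A_i−P)·(A_i−P) = L_i²; let q_i = ‖A_i‖²−L_i²
q_1 = 0.0000+100.0000−27.2500 = 72.7500
row 1: -12.0000x + 0.0000y = -18.0000  (q_2=90.7500)
row 2: 0.0000x + 10.0000y = 50.0000  (q_3=22.7500)
Cramer on rows 1–2 → x = 1.5000, y = 5.0000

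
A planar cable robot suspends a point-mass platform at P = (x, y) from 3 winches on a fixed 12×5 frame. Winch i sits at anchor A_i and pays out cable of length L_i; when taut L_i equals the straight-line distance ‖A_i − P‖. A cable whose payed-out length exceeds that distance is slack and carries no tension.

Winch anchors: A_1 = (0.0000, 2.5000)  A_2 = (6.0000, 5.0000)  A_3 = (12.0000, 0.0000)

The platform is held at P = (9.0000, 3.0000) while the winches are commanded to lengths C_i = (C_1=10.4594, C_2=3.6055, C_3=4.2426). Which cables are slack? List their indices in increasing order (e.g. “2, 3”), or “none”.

cable 1: L_1 = ‖A_1−P‖ = 9.0139;  C_1 = 10.4594 → slack
cable 2: L_2 = ‖A_2−P‖ = 3.6056;  C_2 = 3.6055 → taut
cable 3: L_3 = ‖A_3−P‖ = 4.2426;  C_3 = 4.2426 → taut

1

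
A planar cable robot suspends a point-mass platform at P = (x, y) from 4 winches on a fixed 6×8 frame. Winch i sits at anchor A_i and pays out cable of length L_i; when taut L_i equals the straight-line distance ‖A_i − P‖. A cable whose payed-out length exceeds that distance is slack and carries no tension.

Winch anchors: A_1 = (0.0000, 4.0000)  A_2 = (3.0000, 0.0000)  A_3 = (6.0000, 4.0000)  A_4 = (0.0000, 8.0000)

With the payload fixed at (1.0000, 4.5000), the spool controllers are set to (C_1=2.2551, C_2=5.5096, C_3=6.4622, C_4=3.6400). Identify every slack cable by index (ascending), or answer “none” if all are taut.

cable 1: L_1 = ‖A_1−P‖ = 1.1180;  C_1 = 2.2551 → slack
cable 2: L_2 = ‖A_2−P‖ = 4.9244;  C_2 = 5.5096 → slack
cable 3: L_3 = ‖A_3−P‖ = 5.0249;  C_3 = 6.4622 → slack
cable 4: L_4 = ‖A_4−P‖ = 3.6401;  C_4 = 3.6400 → taut

1, 2, 3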